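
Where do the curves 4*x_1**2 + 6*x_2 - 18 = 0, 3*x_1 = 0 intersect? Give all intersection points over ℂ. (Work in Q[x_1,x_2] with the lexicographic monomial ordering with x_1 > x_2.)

{(0, 3)}

Compute a lex Gröbner basis by Buchberger's algorithm.
f_1 = 4*x_1**2 + 6*x_2 - 18, LT = x_1**2.
f_2 = 3*x_1, LT = x_1.

S(f_1,f_2): lcm = x_1**2. S = 3/2*x_2 - 9/2.
  leading term x_2: no divisor's leading term divides it; move 3/2*x_2 to the remainder.
  leading term 1: no divisor's leading term divides it; move -9/2 to the remainder.
  remainder 3/2*x_2 - 9/2 ≠ 0; add h_3 = 3/2*x_2 - 9/2 to the basis.

The other S-polynomials (S(f_1,h_3), S(f_2,h_3)) all reduce to 0 modulo the current basis, so we have a Gröbner basis.
Inter-reduce: drop elements whose leading term is divisible by another's, tail-reduce, and make monic.
Reduced Gröbner basis: {x_1, x_2 - 3}.

From the last basis element, x_2 - 3 = 0, so x_2 takes values in {3}. Each choice, substituted upward through the basis, yields the corresponding point(s) of the solution set.
  x_2 = 3: the earlier basis element becomes x_1 = 0, giving x_1 = 0 — point (0, 3).
A lex Gröbner basis triangularizes the system, enabling back-substitution.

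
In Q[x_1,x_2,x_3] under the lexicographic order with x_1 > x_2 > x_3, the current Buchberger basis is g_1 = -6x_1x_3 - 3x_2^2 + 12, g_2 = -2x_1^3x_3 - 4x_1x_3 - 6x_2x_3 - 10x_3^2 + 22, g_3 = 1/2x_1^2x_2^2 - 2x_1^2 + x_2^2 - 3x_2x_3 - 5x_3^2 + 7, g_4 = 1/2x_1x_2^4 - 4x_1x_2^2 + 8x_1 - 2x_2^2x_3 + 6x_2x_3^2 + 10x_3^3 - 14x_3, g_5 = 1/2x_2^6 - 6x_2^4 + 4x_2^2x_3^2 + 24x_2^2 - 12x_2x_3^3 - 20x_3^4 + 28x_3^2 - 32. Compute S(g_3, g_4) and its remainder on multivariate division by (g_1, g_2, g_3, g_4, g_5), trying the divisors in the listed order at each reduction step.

S(g_3, g_4) = 4x_1^2x_2^2 - 16x_1^2 + 4x_1x_2^2x_3 - 12x_1x_2x_3^2 - 20x_1x_3^3 + 28x_1x_3 + 2x_2^4 - 6x_2^3x_3 - 10x_2^2x_3^2 + 14x_2^2; remainder on division = 0.

lcm(LM(g_3), LM(g_4)) = x_1^2x_2^4.
S = (lcm/LT(g_3))·g_3 − (lcm/LT(g_4))·g_4 = 4x_1^2x_2^2 - 16x_1^2 + 4x_1x_2^2x_3 - 12x_1x_2x_3^2 - 20x_1x_3^3 + 28x_1x_3 + 2x_2^4 - 6x_2^3x_3 - 10x_2^2x_3^2 + 14x_2^2.
Reduce S modulo (g_1, g_2, g_3, g_4, g_5) in that order:
  leading term x_1^2x_2^2: subtract (8)·g_3 from 4x_1^2x_2^2 - 16x_1^2 + 4x_1x_2^2x_3 - 12x_1x_2x_3^2 - 20x_1x_3^3 + 28x_1x_3 + 2x_2^4 - 6x_2^3x_3 - 10x_2^2x_3^2 + 14x_2^2 → 4x_1x_2^2x_3 - 12x_1x_2x_3^2 - 20x_1x_3^3 + 28x_1x_3 + 2x_2^4 - 6x_2^3x_3 - 10x_2^2x_3^2 + 6x_2^2 + 24x_2x_3 + 40x_3^2 - 56
  leading term x_1x_2^2x_3: subtract (-2/3x_2^2)·g_1 from 4x_1x_2^2x_3 - 12x_1x_2x_3^2 - 20x_1x_3^3 + 28x_1x_3 + 2x_2^4 - 6x_2^3x_3 - 10x_2^2x_3^2 + 6x_2^2 + 24x_2x_3 + 40x_3^2 - 56 → -12x_1x_2x_3^2 - 20x_1x_3^3 + 28x_1x_3 - 6x_2^3x_3 - 10x_2^2x_3^2 + 14x_2^2 + 24x_2x_3 + 40x_3^2 - 56
  leading term x_1x_2x_3^2: subtract (2x_2x_3)·g_1 from -12x_1x_2x_3^2 - 20x_1x_3^3 + 28x_1x_3 - 6x_2^3x_3 - 10x_2^2x_3^2 + 14x_2^2 + 24x_2x_3 + 40x_3^2 - 56 → -20x_1x_3^3 + 28x_1x_3 - 10x_2^2x_3^2 + 14x_2^2 + 40x_3^2 - 56
  leading term x_1x_3^3: subtract (10/3x_3^2)·g_1 from -20x_1x_3^3 + 28x_1x_3 - 10x_2^2x_3^2 + 14x_2^2 + 40x_3^2 - 56 → 28x_1x_3 + 14x_2^2 - 56
  leading term x_1x_3: subtract (-14/3)·g_1 from 28x_1x_3 + 14x_2^2 - 56 → 0
The remainder is 0, so this S-polynomial contributes no new basis element.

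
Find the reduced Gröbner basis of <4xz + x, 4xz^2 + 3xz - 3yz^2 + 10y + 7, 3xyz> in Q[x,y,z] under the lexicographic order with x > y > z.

f_1 = 4xz + x, LT = xz.
f_2 = 4xz^2 + 3xz - 3yz^2 + 10y + 7, LT = xz^2.
f_3 = 3xyz, LT = xyz.

S(f_1,f_2): lcm = xz^2. S = -1/2xz + 3/4yz^2 - 5/2y - 7/4.
  reduce S modulo (f_1, f_2, f_3):
  remainder 1/8x + 3/4yz^2 - 5/2y - 7/4 ≠ 0; add g_4 = 1/8x + 3/4yz^2 - 5/2y - 7/4 to the basis.

S(f_1,f_3): lcm = xyz. S = 1/4xy.
  reduce S modulo (f_1, f_2, f_3, g_4):
  remainder -3/2y^2z^2 + 5y^2 + 7/2y ≠ 0; add g_5 = -3/2y^2z^2 + 5y^2 + 7/2y to the basis.

S(f_1,g_4): lcm = xz. S = 1/4x - 6yz^3 + 20yz + 14z.
  reduce S modulo (f_1, f_2, f_3, g_4, g_5):
  remainder -6yz^3 - 3/2yz^2 + 20yz + 5y + 14z + 7/2 ≠ 0; add g_6 = -6yz^3 - 3/2yz^2 + 20yz + 5y + 14z + 7/2 to the basis.

The other S-polynomials (S(f_2,f_3), S(f_2,g_4), S(f_3,g_4), S(f_1,g_5), S(f_2,g_5), S(f_3,g_5), S(g_4,g_5), S(f_1,g_6), S(f_2,g_6), S(f_3,g_6), S(g_4,g_6), S(g_5,g_6)) all reduce to 0 modulo the current basis, so we have a Gröbner basis.
Inter-reduce: drop elements whose leading term is divisible by another's, tail-reduce, and make monic.

G = {x + 6yz^2 - 20y - 14, y^2z^2 - 10/3y^2 - 7/3y, yz^3 + 1/4yz^2 - 10/3yz - 5/6y - 7/3z - 7/12}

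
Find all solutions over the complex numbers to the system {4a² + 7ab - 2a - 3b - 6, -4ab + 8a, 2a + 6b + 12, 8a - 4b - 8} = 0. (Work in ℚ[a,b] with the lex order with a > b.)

Compute a lex Gröbner basis by Buchberger's algorithm.
f_1 = 4a² + 7ab - 2a - 3b - 6, LT = a².
f_2 = -4ab + 8a, LT = ab.
f_3 = 2a + 6b + 12, LT = a.
f_4 = 8a - 4b - 8, LT = a.

S(f_1,f_2): lcm = a²b. S = 2a² + 7/4ab² - ½ab - ¾b² - 3/2b.
  leading term a²: subtract (½)·f_1 from 2a² + 7/4ab² - ½ab - ¾b² - 3/2b → 7/4ab² - 4ab + a - ¾b² + 3
  leading term ab²: subtract (-7/16b)·f_2 from 7/4ab² - 4ab + a - ¾b² + 3 → -½ab + a - ¾b² + 3
  leading term ab: subtract (⅛)·f_2 from -½ab + a - ¾b² + 3 → -¾b² + 3
  leading term b²: no divisor's leading term divides it; move -¾b² to the remainder.
  leading term 1: no divisor's leading term divides it; move 3 to the remainder.
  remainder -¾b² + 3 ≠ 0; add h_5 = -¾b² + 3 to the basis.

S(f_1,f_3): lcm = a². S = -5/4ab - 13/2a - ¾b - 3/2.
  leading term ab: subtract (5/16)·f_2 from -5/4ab - 13/2a - ¾b - 3/2 → -9a - ¾b - 3/2
  leading term a: subtract (-9/2)·f_3 from -9a - ¾b - 3/2 → 105/4b + 105/2
  leading term b: no divisor's leading term divides it; move 105/4b to the remainder.
  leading term 1: no divisor's leading term divides it; move 105/2 to the remainder.
  remainder 105/4b + 105/2 ≠ 0; add h_6 = 105/4b + 105/2 to the basis.

The other S-polynomials (S(f_1,f_4), S(f_2,f_3), S(f_2,f_4), S(f_3,f_4), S(f_1,h_5), S(f_2,h_5), S(f_3,h_5), S(f_4,h_5), S(f_1,h_6), S(f_2,h_6), S(f_3,h_6), S(f_4,h_6), S(h_5,h_6)) all reduce to 0 modulo the current basis, so we have a Gröbner basis.
Inter-reduce: drop elements whose leading term is divisible by another's, tail-reduce, and make monic.
Reduced Gröbner basis: {a, b + 2}.

A lex Gröbner basis eliminates variables successively. Here b + 2 depends only on b, with roots {-2}; lifting each root through the earlier basis elements recovers the full solutions.
  b = -2: the earlier basis element becomes a = 0, giving a = 0 — point (0, -2).
Each listed point satisfies every original equation (direct substitution).

{(0, -2)}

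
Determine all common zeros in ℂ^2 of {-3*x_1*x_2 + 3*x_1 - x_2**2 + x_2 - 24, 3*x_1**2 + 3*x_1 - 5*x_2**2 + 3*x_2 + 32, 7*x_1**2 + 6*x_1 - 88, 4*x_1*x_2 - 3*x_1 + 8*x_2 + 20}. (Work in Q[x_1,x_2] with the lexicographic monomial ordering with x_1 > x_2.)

Compute a lex Gröbner basis by Buchberger's algorithm.
f_1 = -3*x_1*x_2 + 3*x_1 - x_2**2 + x_2 - 24, LT = x_1*x_2.
f_2 = 3*x_1**2 + 3*x_1 - 5*x_2**2 + 3*x_2 + 32, LT = x_1**2.
f_3 = 7*x_1**2 + 6*x_1 - 88, LT = x_1**2.
f_4 = 4*x_1*x_2 - 3*x_1 + 8*x_2 + 20, LT = x_1*x_2.

S(f_1,f_2): lcm = x_1**2*x_2. S = -x_1**2 + 1/3*x_1*x_2**2 - 4/3*x_1*x_2 + 8*x_1 + 5/3*x_2**3 - x_2**2 - 32/3*x_2.
  leading term x_1**2: subtract (-1/3)·f_2 from -x_1**2 + 1/3*x_1*x_2**2 - 4/3*x_1*x_2 + 8*x_1 + 5/3*x_2**3 - x_2**2 - 32/3*x_2 → 1/3*x_1*x_2**2 - 4/3*x_1*x_2 + 9*x_1 + 5/3*x_2**3 - 8/3*x_2**2 - 29/3*x_2 + 32/3
  leading term x_1*x_2**2: subtract (-1/9*x_2)·f_1 from 1/3*x_1*x_2**2 - 4/3*x_1*x_2 + 9*x_1 + 5/3*x_2**3 - 8/3*x_2**2 - 29/3*x_2 + 32/3 → -x_1*x_2 + 9*x_1 + 14/9*x_2**3 - 23/9*x_2**2 - 37/3*x_2 + 32/3
  leading term x_1*x_2: subtract (1/3)·f_1 from -x_1*x_2 + 9*x_1 + 14/9*x_2**3 - 23/9*x_2**2 - 37/3*x_2 + 32/3 → 8*x_1 + 14/9*x_2**3 - 20/9*x_2**2 - 38/3*x_2 + 56/3
  leading term x_1: no divisor's leading term divides it; move 8*x_1 to the remainder.
  leading term x_2**3: no divisor's leading term divides it; move 14/9*x_2**3 to the remainder.
  leading term x_2**2: no divisor's leading term divides it; move -20/9*x_2**2 to the remainder.
  leading term x_2: no divisor's leading term divides it; move -38/3*x_2 to the remainder.
  leading term 1: no divisor's leading term divides it; move 56/3 to the remainder.
  remainder 8*x_1 + 14/9*x_2**3 - 20/9*x_2**2 - 38/3*x_2 + 56/3 ≠ 0; add h_5 = 8*x_1 + 14/9*x_2**3 - 20/9*x_2**2 - 38/3*x_2 + 56/3 to the basis.

S(f_1,f_3): lcm = x_1**2*x_2. S = -x_1**2 + 1/3*x_1*x_2**2 - 25/21*x_1*x_2 + 8*x_1 + 88/7*x_2.
  leading term x_1**2: subtract (-1/3)·f_2 from -x_1**2 + 1/3*x_1*x_2**2 - 25/21*x_1*x_2 + 8*x_1 + 88/7*x_2 → 1/3*x_1*x_2**2 - 25/21*x_1*x_2 + 9*x_1 - 5/3*x_2**2 + 95/7*x_2 + 32/3
  leading term x_1*x_2**2: subtract (-1/9*x_2)·f_1 from 1/3*x_1*x_2**2 - 25/21*x_1*x_2 + 9*x_1 - 5/3*x_2**2 + 95/7*x_2 + 32/3 → -6/7*x_1*x_2 + 9*x_1 - 1/9*x_2**3 - 14/9*x_2**2 + 229/21*x_2 + 32/3
  leading term x_1*x_2: subtract (2/7)·f_1 from -6/7*x_1*x_2 + 9*x_1 - 1/9*x_2**3 - 14/9*x_2**2 + 229/21*x_2 + 32/3 → 57/7*x_1 - 1/9*x_2**3 - 80/63*x_2**2 + 223/21*x_2 + 368/21
  leading term x_1: subtract (57/56)·h_5 from 57/7*x_1 - 1/9*x_2**3 - 80/63*x_2**2 + 223/21*x_2 + 368/21 → -61/36*x_2**3 + 125/126*x_2**2 + 1975/84*x_2 - 31/21
  leading term x_2**3: no divisor's leading term divides it; move -61/36*x_2**3 to the remainder.
  leading term x_2**2: no divisor's leading term divides it; move 125/126*x_2**2 to the remainder.
  leading term x_2: no divisor's leading term divides it; move 1975/84*x_2 to the remainder.
  leading term 1: no divisor's leading term divides it; move -31/21 to the remainder.
  remainder -61/36*x_2**3 + 125/126*x_2**2 + 1975/84*x_2 - 31/21 ≠ 0; add h_6 = -61/36*x_2**3 + 125/126*x_2**2 + 1975/84*x_2 - 31/21 to the basis.

S(f_1,f_4): lcm = x_1*x_2. S = -1/4*x_1 + 1/3*x_2**2 - 7/3*x_2 + 3.
  leading term x_1: subtract (-1/32)·h_5 from -1/4*x_1 + 1/3*x_2**2 - 7/3*x_2 + 3 → 7/144*x_2**3 + 19/72*x_2**2 - 131/48*x_2 + 43/12
  leading term x_2**3: subtract (-7/244)·h_6 from 7/144*x_2**3 + 19/72*x_2**2 - 131/48*x_2 + 43/12 → 107/366*x_2**2 - 376/183*x_2 + 216/61
  leading term x_2**2: no divisor's leading term divides it; move 107/366*x_2**2 to the remainder.
  leading term x_2: no divisor's leading term divides it; move -376/183*x_2 to the remainder.
  leading term 1: no divisor's leading term divides it; move 216/61 to the remainder.
  remainder 107/366*x_2**2 - 376/183*x_2 + 216/61 ≠ 0; add h_7 = 107/366*x_2**2 - 376/183*x_2 + 216/61 to the basis.

S(f_2,f_3): lcm = x_1**2. S = 1/7*x_1 - 5/3*x_2**2 + x_2 + 488/21.
  leading term x_1: subtract (1/56)·h_5 from 1/7*x_1 - 5/3*x_2**2 + x_2 + 488/21 → -1/36*x_2**3 - 205/126*x_2**2 + 103/84*x_2 + 481/21
  leading term x_2**3: subtract (1/61)·h_6 from -1/36*x_2**3 - 205/126*x_2**2 + 103/84*x_2 + 481/21 → -2105/1281*x_2**2 + 359/427*x_2 + 4196/183
  leading term x_2**2: subtract (-4210/749)·h_7 from -2105/1281*x_2**2 + 359/427*x_2 + 4196/183 → -24061/2247*x_2 + 96244/2247
  leading term x_2: no divisor's leading term divides it; move -24061/2247*x_2 to the remainder.
  leading term 1: no divisor's leading term divides it; move 96244/2247 to the remainder.
  remainder -24061/2247*x_2 + 96244/2247 ≠ 0; add h_8 = -24061/2247*x_2 + 96244/2247 to the basis.

The other S-polynomials (S(f_2,f_4), S(f_3,f_4), S(f_1,h_5), S(f_2,h_5), S(f_3,h_5), S(f_4,h_5), S(f_1,h_6), S(f_2,h_6), S(f_3,h_6), S(f_4,h_6), S(h_5,h_6), S(f_1,h_7), S(f_2,h_7), S(f_3,h_7), S(f_4,h_7), S(h_5,h_7), S(h_6,h_7), S(f_1,h_8), S(f_2,h_8), S(f_3,h_8), S(f_4,h_8), S(h_5,h_8), S(h_6,h_8), S(h_7,h_8)) all reduce to 0 modulo the current basis, so we have a Gröbner basis.
Inter-reduce: drop elements whose leading term is divisible by another's, tail-reduce, and make monic.
Reduced Gröbner basis: {x_1 + 4, x_2 - 4}.

Since the basis is lex-ordered, x_2 - 4 is univariate in x_2. Its roots are {4}. Back-substituting each root into the other basis elements fixes the other coordinates.
  x_2 = 4: the earlier basis element becomes x_1 + 4 = 0, giving x_1 = -4 — point (-4, 4).
This is the nonlinear analogue of row-reducing a linear system.

{(-4, 4)}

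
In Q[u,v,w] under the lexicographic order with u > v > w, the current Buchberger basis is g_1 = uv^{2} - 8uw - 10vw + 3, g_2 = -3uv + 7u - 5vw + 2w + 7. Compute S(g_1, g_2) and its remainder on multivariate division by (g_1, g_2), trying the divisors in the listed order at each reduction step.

S(g_1, g_2) = \tfrac{7}{3}uv - 8uw - \tfrac{5}{3}v^{2}w - \tfrac{28}{3}vw + \tfrac{7}{3}v + 3; remainder on division = -8uw + \tfrac{49}{9}u - \tfrac{5}{3}v^{2}w - \tfrac{119}{9}vw + \tfrac{7}{3}v + \tfrac{14}{9}w + \tfrac{76}{9}.

lcm(LM(g_1), LM(g_2)) = uv^{2}.
S = (lcm/LT(g_1))·g_1 − (lcm/LT(g_2))·g_2 = \tfrac{7}{3}uv - 8uw - \tfrac{5}{3}v^{2}w - \tfrac{28}{3}vw + \tfrac{7}{3}v + 3.
Reduce S modulo (g_1, g_2) in that order:
  leading term uv: subtract (-\tfrac{7}{9})·g_2 from \tfrac{7}{3}uv - 8uw - \tfrac{5}{3}v^{2}w - \tfrac{28}{3}vw + \tfrac{7}{3}v + 3 → -8uw + \tfrac{49}{9}u - \tfrac{5}{3}v^{2}w - \tfrac{119}{9}vw + \tfrac{7}{3}v + \tfrac{14}{9}w + \tfrac{76}{9}
  leading term uw: no divisor's leading term divides it; move -8uw to the remainder.
  leading term u: no divisor's leading term divides it; move \tfrac{49}{9}u to the remainder.
  leading term v^{2}w: no divisor's leading term divides it; move -\tfrac{5}{3}v^{2}w to the remainder.
  leading term vw: no divisor's leading term divides it; move -\tfrac{119}{9}vw to the remainder.
  leading term v: no divisor's leading term divides it; move \tfrac{7}{3}v to the remainder.
  leading term w: no divisor's leading term divides it; move \tfrac{14}{9}w to the remainder.
  leading term 1: no divisor's leading term divides it; move \tfrac{76}{9} to the remainder.
The remainder -8uw + \tfrac{49}{9}u - \tfrac{5}{3}v^{2}w - \tfrac{119}{9}vw + \tfrac{7}{3}v + \tfrac{14}{9}w + \tfrac{76}{9} is nonzero, so it would be added as the next basis element.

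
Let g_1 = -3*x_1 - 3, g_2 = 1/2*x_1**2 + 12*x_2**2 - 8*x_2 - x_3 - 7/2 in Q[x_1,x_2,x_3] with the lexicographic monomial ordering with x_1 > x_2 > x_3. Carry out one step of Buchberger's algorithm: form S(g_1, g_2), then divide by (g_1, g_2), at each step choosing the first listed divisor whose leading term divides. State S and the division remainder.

lcm(LM(g_1), LM(g_2)) = x_1**2.
S = (lcm/LT(g_1))·g_1 − (lcm/LT(g_2))·g_2 = x_1 - 24*x_2**2 + 16*x_2 + 2*x_3 + 7.
Reduce S modulo (g_1, g_2) in that order:
  leading term x_1: subtract (-1/3)·g_1 from x_1 - 24*x_2**2 + 16*x_2 + 2*x_3 + 7 → -24*x_2**2 + 16*x_2 + 2*x_3 + 6
  leading term x_2**2: no divisor's leading term divides it; move -24*x_2**2 to the remainder.
  leading term x_2: no divisor's leading term divides it; move 16*x_2 to the remainder.
  leading term x_3: no divisor's leading term divides it; move 2*x_3 to the remainder.
  leading term 1: no divisor's leading term divides it; move 6 to the remainder.
The remainder -24*x_2**2 + 16*x_2 + 2*x_3 + 6 is nonzero, so it would be added as the next basis element.

S(g_1, g_2) = x_1 - 24*x_2**2 + 16*x_2 + 2*x_3 + 7; remainder on division = -24*x_2**2 + 16*x_2 + 2*x_3 + 6.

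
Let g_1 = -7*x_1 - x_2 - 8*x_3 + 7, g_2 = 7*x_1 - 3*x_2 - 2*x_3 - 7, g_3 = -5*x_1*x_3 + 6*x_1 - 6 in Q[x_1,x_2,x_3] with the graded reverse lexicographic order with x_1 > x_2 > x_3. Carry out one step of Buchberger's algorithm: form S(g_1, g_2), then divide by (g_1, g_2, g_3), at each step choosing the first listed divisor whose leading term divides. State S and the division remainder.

S(g_1, g_2) = 4/7*x_2 + 10/7*x_3; remainder on division = 4/7*x_2 + 10/7*x_3.

lcm(LM(g_1), LM(g_2)) = x_1.
S = (lcm/LT(g_1))·g_1 − (lcm/LT(g_2))·g_2 = 4/7*x_2 + 10/7*x_3.
Reduce S modulo (g_1, g_2, g_3) in that order:
  leading term x_2: no divisor's leading term divides it; move 4/7*x_2 to the remainder.
  leading term x_3: no divisor's leading term divides it; move 10/7*x_3 to the remainder.
The remainder 4/7*x_2 + 10/7*x_3 is nonzero, so it would be added as the next basis element.
This is the inner loop of Buchberger's algorithm — each nonzero remainder becomes a new basis element.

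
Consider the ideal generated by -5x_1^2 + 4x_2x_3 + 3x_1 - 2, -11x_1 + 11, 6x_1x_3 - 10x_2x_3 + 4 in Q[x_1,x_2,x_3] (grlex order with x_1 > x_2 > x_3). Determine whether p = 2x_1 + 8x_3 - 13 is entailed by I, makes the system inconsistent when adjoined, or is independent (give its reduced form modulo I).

Adjoining 2x_1 + 8x_3 - 13 makes the ideal the whole ring: the system is inconsistent.

First compute the reduced Gröbner basis of I by Buchberger's algorithm.
f_1 = -5x_1^2 + 4x_2x_3 + 3x_1 - 2, LT = x_1^2.
f_2 = -11x_1 + 11, LT = x_1.
f_3 = 6x_1x_3 - 10x_2x_3 + 4, LT = x_1x_3.

S(f_1,f_2): lcm = x_1^2. S = -4/5x_2x_3 + 2/5x_1 + 2/5.
  leading term x_2x_3: no divisor's leading term divides it; move -4/5x_2x_3 to the remainder.
  leading term x_1: subtract (-2/55)·f_2 from 2/5x_1 + 2/5 → 4/5
  leading term 1: no divisor's leading term divides it; move 4/5 to the remainder.
  remainder -4/5x_2x_3 + 4/5 ≠ 0; add h_4 = -4/5x_2x_3 + 4/5 to the basis.

S(f_1,f_3): lcm = x_1^2x_3. S = 5/3x_1x_2x_3 - 4/5x_2x_3^2 - 3/5x_1x_3 - 2/3x_1 + 2/5x_3.
  leading term x_1x_2x_3: subtract (-5/33x_2x_3)·f_2 from 5/3x_1x_2x_3 - 4/5x_2x_3^2 - 3/5x_1x_3 - 2/3x_1 + 2/5x_3 → -4/5x_2x_3^2 - 3/5x_1x_3 + 5/3x_2x_3 - 2/3x_1 + 2/5x_3
  leading term x_2x_3^2: subtract (x_3)·h_4 from -4/5x_2x_3^2 - 3/5x_1x_3 + 5/3x_2x_3 - 2/3x_1 + 2/5x_3 → -3/5x_1x_3 + 5/3x_2x_3 - 2/3x_1 - 2/5x_3
  leading term x_1x_3: subtract (3/55x_3)·f_2 from -3/5x_1x_3 + 5/3x_2x_3 - 2/3x_1 - 2/5x_3 → 5/3x_2x_3 - 2/3x_1 - x_3
  leading term x_2x_3: subtract (-25/12)·h_4 from 5/3x_2x_3 - 2/3x_1 - x_3 → -2/3x_1 - x_3 + 5/3
  leading term x_1: subtract (2/33)·f_2 from -2/3x_1 - x_3 + 5/3 → -x_3 + 1
  leading term x_3: no divisor's leading term divides it; move -x_3 to the remainder.
  leading term 1: no divisor's leading term divides it; move 1 to the remainder.
  remainder -x_3 + 1 ≠ 0; add h_5 = -x_3 + 1 to the basis.

S(f_3,h_4): lcm = x_1x_2x_3. S = -5/3x_2^2x_3 + x_1 + 2/3x_2.
  leading term x_2^2x_3: subtract (25/12x_2)·h_4 from -5/3x_2^2x_3 + x_1 + 2/3x_2 → x_1 - x_2
  leading term x_1: subtract (-1/11)·f_2 from x_1 - x_2 → -x_2 + 1
  leading term x_2: no divisor's leading term divides it; move -x_2 to the remainder.
  leading term 1: no divisor's leading term divides it; move 1 to the remainder.
  remainder -x_2 + 1 ≠ 0; add h_6 = -x_2 + 1 to the basis.

The other S-polynomials (S(f_2,f_3), S(f_1,h_4), S(f_2,h_4), S(f_1,h_5), S(f_2,h_5), S(f_3,h_5), S(h_4,h_5), S(f_1,h_6), S(f_2,h_6), S(f_3,h_6), S(h_4,h_6), S(h_5,h_6)) all reduce to 0 modulo the current basis, so we have a Gröbner basis.
Inter-reduce: drop elements whose leading term is divisible by another's, tail-reduce, and make monic.
Reduced Gröbner basis: {x_1 - 1, x_2 - 1, x_3 - 1}.
Label its elements g_1 = x_1 - 1, g_2 = x_2 - 1, g_3 = x_3 - 1.

Reduce p = 2x_1 + 8x_3 - 13 modulo G:
  leading term x_1: subtract (2)·g_1 from 2x_1 + 8x_3 - 13 → 8x_3 - 11
  leading term x_3: subtract (8)·g_3 from 8x_3 - 11 → -3
  leading term 1: no divisor's leading term divides it; move -3 to the remainder.
  normal form = -3.
The normal form is nonzero, so p ∉ I. Since p minus its normal form lies in I, I + (p) = I + (r) where r = -3; decide whether this ideal is the whole ring.
Here r = -3 is a nonzero constant, hence a unit: 1 ∈ I + (p), the Gröbner basis of I + (p) is {1}, and the enlarged system has no common solution — adjoining p is inconsistent.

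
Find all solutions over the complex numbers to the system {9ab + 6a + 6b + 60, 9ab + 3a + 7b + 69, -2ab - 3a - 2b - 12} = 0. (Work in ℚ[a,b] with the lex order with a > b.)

{(2, -3)}

Compute a lex Gröbner basis by Buchberger's algorithm.
f_1 = 9ab + 6a + 6b + 60, LT = ab.
f_2 = 9ab + 3a + 7b + 69, LT = ab.
f_3 = -2ab - 3a - 2b - 12, LT = ab.

S(f_1,f_2): lcm = ab. S = ⅓a - 1/9b - 1.
  reduce S modulo (f_1, f_2, f_3):
  remainder ⅓a - 1/9b - 1 ≠ 0; add h_4 = ⅓a - 1/9b - 1 to the basis.

S(f_1,f_3): lcm = ab. S = -⅚a - ⅓b + ⅔.
  reduce S modulo (f_1, f_2, f_3, h_4):
  remainder -11/18b - 11/6 ≠ 0; add h_5 = -11/18b - 11/6 to the basis.

The other S-polynomials (S(f_2,f_3), S(f_1,h_4), S(f_2,h_4), S(f_3,h_4), S(f_1,h_5), S(f_2,h_5), S(f_3,h_5), S(h_4,h_5)) all reduce to 0 modulo the current basis, so we have a Gröbner basis.
Inter-reduce: drop elements whose leading term is divisible by another's, tail-reduce, and make monic.
Reduced Gröbner basis: {a - 2, b + 3}.

Elimination: the polynomial b + 3 lies in the elimination ideal for b, so b ∈ {-3}. For each such b, the remaining basis elements (now univariate) give the rest of the solution.
  b = -3: the earlier basis element becomes a - 2 = 0, giving a = 2 — point (2, -3).
Zero-dimensionality of the ideal guarantees finitely many solutions over ℂ.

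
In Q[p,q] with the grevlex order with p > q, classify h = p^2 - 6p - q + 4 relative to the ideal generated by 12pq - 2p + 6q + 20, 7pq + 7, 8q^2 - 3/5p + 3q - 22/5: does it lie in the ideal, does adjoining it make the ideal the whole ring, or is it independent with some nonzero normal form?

p^2 - 6p - q + 4 lies in I (it reduces to 0).

First compute the reduced Gröbner basis of I by Buchberger's algorithm.
f_1 = 12pq - 2p + 6q + 20, LT = pq.
f_2 = 7pq + 7, LT = pq.
f_3 = 8q^2 - 3/5p + 3q - 22/5, LT = q^2.

S(f_1,f_2): lcm = pq. S = -1/6p + 1/2q + 2/3.
  leading term p: no divisor's leading term divides it; move -1/6p to the remainder.
  leading term q: no divisor's leading term divides it; move 1/2q to the remainder.
  leading term 1: no divisor's leading term divides it; move 2/3 to the remainder.
  remainder -1/6p + 1/2q + 2/3 ≠ 0; add k_4 = -1/6p + 1/2q + 2/3 to the basis.

S(f_1,f_3): lcm = pq^2. S = 3/40p^2 - 13/24pq + 1/2q^2 + 11/20p + 5/3q.
  leading term p^2: subtract (-9/20p)·k_4 from 3/40p^2 - 13/24pq + 1/2q^2 + 11/20p + 5/3q → -19/60pq + 1/2q^2 + 17/20p + 5/3q
  leading term pq: subtract (-19/720)·f_1 from -19/60pq + 1/2q^2 + 17/20p + 5/3q → 1/2q^2 + 287/360p + 73/40q + 19/36
  leading term q^2: subtract (1/16)·f_3 from 1/2q^2 + 287/360p + 73/40q + 19/36 → 601/720p + 131/80q + 289/360
  leading term p: subtract (-601/120)·k_4 from 601/720p + 131/80q + 289/360 → 497/120q + 497/120
  leading term q: no divisor's leading term divides it; move 497/120q to the remainder.
  leading term 1: no divisor's leading term divides it; move 497/120 to the remainder.
  remainder 497/120q + 497/120 ≠ 0; add k_5 = 497/120q + 497/120 to the basis.

The other S-polynomials (S(f_2,f_3), S(f_1,k_4), S(f_2,k_4), S(f_3,k_4), S(f_1,k_5), S(f_2,k_5), S(f_3,k_5), S(k_4,k_5)) all reduce to 0 modulo the current basis, so we have a Gröbner basis.
Inter-reduce: drop elements whose leading term is divisible by another's, tail-reduce, and make monic.
Reduced Gröbner basis: {p - 1, q + 1}.
Label its elements g_1 = p - 1, g_2 = q + 1.

Reduce h = p^2 - 6p - q + 4 modulo G:
  leading term p^2: subtract (p)·g_1 from p^2 - 6p - q + 4 → -5p - q + 4
  leading term p: subtract (-5)·g_1 from -5p - q + 4 → -q - 1
  leading term q: subtract (-1)·g_2 from -q - 1 → 0
  normal form = 0.
Since the normal form is 0, h ∈ I.

The remainder on division by a Gröbner basis is unique — it is the normal form.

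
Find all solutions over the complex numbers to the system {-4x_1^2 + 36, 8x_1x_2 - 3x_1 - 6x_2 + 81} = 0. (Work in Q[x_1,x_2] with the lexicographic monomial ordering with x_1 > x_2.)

Compute a lex Gröbner basis by Buchberger's algorithm.
f_1 = -4x_1^2 + 36, LT = x_1^2.
f_2 = 8x_1x_2 - 3x_1 - 6x_2 + 81, LT = x_1x_2.

S(f_1,f_2): lcm = x_1^2x_2. S = 3/8x_1^2 + 3/4x_1x_2 - 81/8x_1 - 9x_2.
  reduce S modulo (f_1, f_2):
  remainder -315/32x_1 - 135/16x_2 - 135/32 ≠ 0; add h_3 = -315/32x_1 - 135/16x_2 - 135/32 to the basis.

S(f_2,h_3): lcm = x_1x_2. S = -3/8x_1 - 6/7x_2^2 - 33/28x_2 + 81/8.
  reduce S modulo (f_1, f_2, h_3):
  remainder -6/7x_2^2 - 6/7x_2 + 72/7 ≠ 0; add h_4 = -6/7x_2^2 - 6/7x_2 + 72/7 to the basis.

The other S-polynomials (S(f_1,h_3), S(f_1,h_4), S(f_2,h_4), S(h_3,h_4)) all reduce to 0 modulo the current basis, so we have a Gröbner basis.
Inter-reduce: drop elements whose leading term is divisible by another's, tail-reduce, and make monic.
Reduced Gröbner basis: {x_1 + 6/7x_2 + 3/7, x_2^2 + x_2 - 12}.

Elimination: the polynomial x_2^2 + x_2 - 12 lies in the elimination ideal for x_2, so x_2 ∈ {-4, 3}. For each such x_2, the remaining basis elements (now univariate) give the rest of the solution.
  x_2 = -4: the earlier basis element becomes x_1 - 3 = 0, giving x_1 = 3 — point (3, -4).
  x_2 = 3: the earlier basis element becomes x_1 + 3 = 0, giving x_1 = -3 — point (-3, 3).

{(3, -4), (-3, 3)}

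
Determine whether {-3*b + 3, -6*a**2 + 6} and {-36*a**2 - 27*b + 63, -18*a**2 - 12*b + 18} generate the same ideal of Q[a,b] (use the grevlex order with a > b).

No, the ideals differ.

Two ideals are equal iff their reduced Gröbner bases coincide (the reduced basis is unique for a fixed ordering).
Buchberger on the first generating set:
f_1 = -3*b + 3, LT = b.
f_2 = -6*a**2 + 6, LT = a**2.

The S-polynomials (S(f_1,f_2)) all reduce to 0 modulo the current basis, so we have a Gröbner basis.
Inter-reduce: drop elements whose leading term is divisible by another's, tail-reduce, and make monic.
Reduced Gröbner basis: {a**2 - 1, b - 1}.

Buchberger on the second generating set:
h_1 = -36*a**2 - 27*b + 63, LT = a**2.
h_2 = -18*a**2 - 12*b + 18, LT = a**2.

S(h_1,h_2): lcm = a**2. S = 1/12*b - 3/4.
  reduce S modulo (h_1, h_2):
  remainder 1/12*b - 3/4 ≠ 0; add k_3 = 1/12*b - 3/4 to the basis.

The other S-polynomials (S(h_1,k_3), S(h_2,k_3)) all reduce to 0 modulo the current basis, so we have a Gröbner basis.
Inter-reduce: drop elements whose leading term is divisible by another's, tail-reduce, and make monic.
Reduced Gröbner basis: {a**2 + 5, b - 9}.

The bases are distinct; the ideals are different.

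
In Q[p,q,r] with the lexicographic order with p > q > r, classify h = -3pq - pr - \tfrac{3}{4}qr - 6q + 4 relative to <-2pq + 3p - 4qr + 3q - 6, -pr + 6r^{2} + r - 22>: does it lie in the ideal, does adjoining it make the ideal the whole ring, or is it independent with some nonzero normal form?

-3pq - pr - \tfrac{3}{4}qr - 6q + 4 is independent of I; its normal form modulo I is -\tfrac{9}{2}p + \tfrac{21}{4}qr - \tfrac{21}{2}q - 6r^{2} - r + 35.

First compute the reduced Gröbner basis of I by Buchberger's algorithm.
f_1 = -2pq + 3p - 4qr + 3q - 6, LT = pq.
f_2 = -pr + 6r^{2} + r - 22, LT = pr.

S(f_1,f_2): lcm = pqr. S = -\tfrac{3}{2}pr + 8qr^{2} - \tfrac{1}{2}qr - 22q + 3r.
  reduce S modulo (f_1, f_2):
  remainder 8qr^{2} - \tfrac{1}{2}qr - 22q - 9r^{2} + \tfrac{3}{2}r + 33 ≠ 0; add k_3 = 8qr^{2} - \tfrac{1}{2}qr - 22q - 9r^{2} + \tfrac{3}{2}r + 33 to the basis.

The other S-polynomials (S(f_1,k_3), S(f_2,k_3)) all reduce to 0 modulo the current basis, so we have a Gröbner basis.
Inter-reduce: drop elements whose leading term is divisible by another's, tail-reduce, and make monic.
Reduced Gröbner basis: {pq - \tfrac{3}{2}p + 2qr - \tfrac{3}{2}q + 3, pr - 6r^{2} - r + 22, qr^{2} - \tfrac{1}{16}qr - \tfrac{11}{4}q - \tfrac{9}{8}r^{2} + \tfrac{3}{16}r + \tfrac{33}{8}}.
Label its elements g_1 = pq - \tfrac{3}{2}p + 2qr - \tfrac{3}{2}q + 3, g_2 = pr - 6r^{2} - r + 22, g_3 = qr^{2} - \tfrac{1}{16}qr - \tfrac{11}{4}q - \tfrac{9}{8}r^{2} + \tfrac{3}{16}r + \tfrac{33}{8}.

Reduce h = -3pq - pr - \tfrac{3}{4}qr - 6q + 4 modulo G:
  leading term pq: subtract (-3)·g_1 from -3pq - pr - \tfrac{3}{4}qr - 6q + 4 → -pr - \tfrac{9}{2}p + \tfrac{21}{4}qr - \tfrac{21}{2}q + 13
  leading term pr: subtract (-1)·g_2 from -pr - \tfrac{9}{2}p + \tfrac{21}{4}qr - \tfrac{21}{2}q + 13 → -\tfrac{9}{2}p + \tfrac{21}{4}qr - \tfrac{21}{2}q - 6r^{2} - r + 35
  leading term p: no divisor's leading term divides it; move -\tfrac{9}{2}p to the remainder.
  leading term qr: no divisor's leading term divides it; move \tfrac{21}{4}qr to the remainder.
  leading term q: no divisor's leading term divides it; move -\tfrac{21}{2}q to the remainder.
  leading term r^{2}: no divisor's leading term divides it; move -6r^{2} to the remainder.
  leading term r: no divisor's leading term divides it; move -r to the remainder.
  leading term 1: no divisor's leading term divides it; move 35 to the remainder.
  normal form = -\tfrac{9}{2}p + \tfrac{21}{4}qr - \tfrac{21}{2}q - 6r^{2} - r + 35.
The normal form is nonzero, so h ∉ I. Since h minus its normal form lies in I, I + (h) = I + (n) where n = -\tfrac{9}{2}p + \tfrac{21}{4}qr - \tfrac{21}{2}q - 6r^{2} - r + 35; decide whether this ideal is the whole ring.
Run Buchberger on G together with n (pairs among the g_i already reduce to 0 since G is a Gröbner basis):
g_1 = pq - \tfrac{3}{2}p + 2qr - \tfrac{3}{2}q + 3, LT = pq.
g_2 = pr - 6r^{2} - r + 22, LT = pr.
g_3 = qr^{2} - \tfrac{1}{16}qr - \tfrac{11}{4}q - \tfrac{9}{8}r^{2} + \tfrac{3}{16}r + \tfrac{33}{8}, LT = qr^{2}.
n = -\tfrac{9}{2}p + \tfrac{21}{4}qr - \tfrac{21}{2}q - 6r^{2} - r + 35, LT = p.

S(g_1,n): lcm = pq. S = -\tfrac{3}{2}p + \tfrac{7}{6}q^{2}r - \tfrac{7}{3}q^{2} - \tfrac{4}{3}qr^{2} + \tfrac{16}{9}qr + \tfrac{113}{18}q + 3.
  reduce S modulo (g_1, g_2, g_3, n):
  remainder \tfrac{7}{6}q^{2}r - \tfrac{7}{3}q^{2} - \tfrac{1}{18}qr + \tfrac{55}{9}q + \tfrac{1}{2}r^{2} + \tfrac{7}{12}r - \tfrac{19}{6} ≠ 0; add m_5 = \tfrac{7}{6}q^{2}r - \tfrac{7}{3}q^{2} - \tfrac{1}{18}qr + \tfrac{55}{9}q + \tfrac{1}{2}r^{2} + \tfrac{7}{12}r - \tfrac{19}{6} to the basis.

S(g_2,n): lcm = pr. S = \tfrac{7}{6}qr^{2} - \tfrac{7}{3}qr - \tfrac{4}{3}r^{3} - \tfrac{56}{9}r^{2} + \tfrac{61}{9}r + 22.
  reduce S modulo (g_1, g_2, g_3, n, m_5):
  remainder -\tfrac{217}{96}qr + \tfrac{77}{24}q - \tfrac{4}{3}r^{3} - \tfrac{707}{144}r^{2} + \tfrac{1889}{288}r + \tfrac{275}{16} ≠ 0; add m_6 = -\tfrac{217}{96}qr + \tfrac{77}{24}q - \tfrac{4}{3}r^{3} - \tfrac{707}{144}r^{2} + \tfrac{1889}{288}r + \tfrac{275}{16} to the basis.

S(g_1,m_5): lcm = pq^{2}r. S = 2pq^{2} - \tfrac{61}{42}pqr - \tfrac{110}{21}pq - \tfrac{3}{7}pr^{2} - \tfrac{1}{2}pr + \tfrac{19}{7}p + 2q^{2}r^{2} - \tfrac{3}{2}q^{2}r + 3qr.
  reduce S modulo (g_1, g_2, g_3, n, m_5, m_6):
  remainder -\tfrac{9}{4}q^{2} + \tfrac{6996}{217}q - \tfrac{7704}{1519}r^{3} - \tfrac{29073}{1736}r^{2} + \tfrac{614181}{24304}r + \tfrac{692919}{12152} ≠ 0; add m_7 = -\tfrac{9}{4}q^{2} + \tfrac{6996}{217}q - \tfrac{7704}{1519}r^{3} - \tfrac{29073}{1736}r^{2} + \tfrac{614181}{24304}r + \tfrac{692919}{12152} to the basis.

S(g_1,m_6): lcm = pqr. S = \tfrac{44}{31}pq - \tfrac{128}{217}pr^{3} - \tfrac{202}{93}pr^{2} + \tfrac{1825}{1302}pr + \tfrac{1650}{217}p + 2qr^{2} - \tfrac{3}{2}qr + 3r.
  reduce S modulo (g_1, g_2, g_3, n, m_5, m_6, m_7):
  remainder -\tfrac{4752}{961}q - \tfrac{768}{217}r^{4} - \tfrac{119972}{6727}r^{3} - \tfrac{47242}{6727}r^{2} + \tfrac{473380}{6727}r + \tfrac{582912}{6727} ≠ 0; add m_8 = -\tfrac{4752}{961}q - \tfrac{768}{217}r^{4} - \tfrac{119972}{6727}r^{3} - \tfrac{47242}{6727}r^{2} + \tfrac{473380}{6727}r + \tfrac{582912}{6727} to the basis.

S(g_3,m_7): lcm = q^{2}r^{2}. S = -\tfrac{1}{16}q^{2}r - \tfrac{11}{4}q^{2} + \tfrac{68765}{5208}qr^{2} + \tfrac{3}{16}qr + \tfrac{33}{8}q - \tfrac{3424}{1519}r^{5} - \tfrac{9691}{1302}r^{4} + \tfrac{204727}{18228}r^{3} + \tfrac{76991}{3038}r^{2}.
  reduce S modulo (g_1, g_2, g_3, n, m_5, m_6, m_7, m_8):
  remainder -\tfrac{3424}{1519}r^{5} - \tfrac{74365}{9114}r^{4} + \tfrac{82069}{6076}r^{3} + \tfrac{176229}{3038}r^{2} - \tfrac{80036}{4557}r - \tfrac{155364}{1519} ≠ 0; add m_9 = -\tfrac{3424}{1519}r^{5} - \tfrac{74365}{9114}r^{4} + \tfrac{82069}{6076}r^{3} + \tfrac{176229}{3038}r^{2} - \tfrac{80036}{4557}r - \tfrac{155364}{1519} to the basis.

The other S-polynomials (S(g_1,g_2), S(g_1,g_3), S(g_2,g_3), S(g_3,n), S(g_2,m_5), S(g_3,m_5), S(n,m_5), S(g_2,m_6), S(g_3,m_6), S(n,m_6), S(m_5,m_6), S(g_1,m_7), S(g_2,m_7), S(n,m_7), S(m_5,m_7), S(m_6,m_7), S(g_1,m_8), S(g_2,m_8), S(g_3,m_8), S(n,m_8), S(m_5,m_8), S(m_6,m_8), S(m_7,m_8), S(g_1,m_9), S(g_2,m_9), S(g_3,m_9), S(n,m_9), S(m_5,m_9), S(m_6,m_9), S(m_7,m_9), S(m_8,m_9)) all reduce to 0 modulo the current basis, so we have a Gröbner basis.
Inter-reduce: drop elements whose leading term is divisible by another's, tail-reduce, and make monic.
Reduced Gröbner basis: {p - \tfrac{16}{33}r^{4} - \tfrac{695}{396}r^{3} + \tfrac{767}{264}r^{2} + \tfrac{285}{44}r - \tfrac{43}{9}, q + \tfrac{496}{693}r^{4} + \tfrac{29993}{8316}r^{3} + \tfrac{23621}{16632}r^{2} - \tfrac{118345}{8316}r - \tfrac{368}{21}, r^{5} + \tfrac{695}{192}r^{4} - \tfrac{767}{128}r^{3} - \tfrac{1647}{64}r^{2} + \tfrac{187}{24}r + \tfrac{363}{8}}.
The reduced Gröbner basis of I + (h) is {p - \tfrac{16}{33}r^{4} - \tfrac{695}{396}r^{3} + \tfrac{767}{264}r^{2} + \tfrac{285}{44}r - \tfrac{43}{9}, q + \tfrac{496}{693}r^{4} + \tfrac{29993}{8316}r^{3} + \tfrac{23621}{16632}r^{2} - \tfrac{118345}{8316}r - \tfrac{368}{21}, r^{5} + \tfrac{695}{192}r^{4} - \tfrac{767}{128}r^{3} - \tfrac{1647}{64}r^{2} + \tfrac{187}{24}r + \tfrac{363}{8}} ≠ {1}, a proper ideal, so the enlarged system stays consistent: h is independent of I, with normal form -\tfrac{9}{2}p + \tfrac{21}{4}qr - \tfrac{21}{2}q - 6r^{2} - r + 35.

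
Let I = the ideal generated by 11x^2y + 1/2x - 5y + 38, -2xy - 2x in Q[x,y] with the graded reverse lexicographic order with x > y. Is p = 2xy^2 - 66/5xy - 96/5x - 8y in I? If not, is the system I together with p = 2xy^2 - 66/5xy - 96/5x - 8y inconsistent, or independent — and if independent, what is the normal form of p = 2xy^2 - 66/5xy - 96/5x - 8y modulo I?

2xy^2 - 66/5xy - 96/5x - 8y is independent of I; its normal form modulo I is -4x - 8y.

First compute the reduced Gröbner basis of I by Buchberger's algorithm.
f_1 = 11x^2y + 1/2x - 5y + 38, LT = x^2y.
f_2 = -2xy - 2x, LT = xy.

S(f_1,f_2): lcm = x^2y. S = -x^2 + 1/22x - 5/11y + 38/11.
  leading term x^2: no divisor's leading term divides it; move -x^2 to the remainder.
  leading term x: no divisor's leading term divides it; move 1/22x to the remainder.
  leading term y: no divisor's leading term divides it; move -5/11y to the remainder.
  leading term 1: no divisor's leading term divides it; move 38/11 to the remainder.
  remainder -x^2 + 1/22x - 5/11y + 38/11 ≠ 0; add h_3 = -x^2 + 1/22x - 5/11y + 38/11 to the basis.

S(f_1,h_3): lcm = x^2y. S = 1/22xy - 5/11y^2 + 1/22x + 3y + 38/11.
  leading term xy: subtract (-1/44)·f_2 from 1/22xy - 5/11y^2 + 1/22x + 3y + 38/11 → -5/11y^2 + 3y + 38/11
  leading term y^2: no divisor's leading term divides it; move -5/11y^2 to the remainder.
  leading term y: no divisor's leading term divides it; move 3y to the remainder.
  leading term 1: no divisor's leading term divides it; move 38/11 to the remainder.
  remainder -5/11y^2 + 3y + 38/11 ≠ 0; add h_4 = -5/11y^2 + 3y + 38/11 to the basis.

The other S-polynomials (S(f_2,h_3), S(f_1,h_4), S(f_2,h_4), S(h_3,h_4)) all reduce to 0 modulo the current basis, so we have a Gröbner basis.
Inter-reduce: drop elements whose leading term is divisible by another's, tail-reduce, and make monic.
Reduced Gröbner basis: {x^2 - 1/22x + 5/11y - 38/11, xy + x, y^2 - 33/5y - 38/5}.
Label its elements g_1 = x^2 - 1/22x + 5/11y - 38/11, g_2 = xy + x, g_3 = y^2 - 33/5y - 38/5.

Reduce p = 2xy^2 - 66/5xy - 96/5x - 8y modulo G:
  leading term xy^2: subtract (2y)·g_2 from 2xy^2 - 66/5xy - 96/5x - 8y → -76/5xy - 96/5x - 8y
  leading term xy: subtract (-76/5)·g_2 from -76/5xy - 96/5x - 8y → -4x - 8y
  leading term x: no divisor's leading term divides it; move -4x to the remainder.
  leading term y: no divisor's leading term divides it; move -8y to the remainder.
  normal form = -4x - 8y.
The normal form is nonzero, so p ∉ I. Since p minus its normal form lies in I, I + (p) = I + (r) where r = -4x - 8y; decide whether this ideal is the whole ring.
Run Buchberger on G together with r (pairs among the g_i already reduce to 0 since G is a Gröbner basis):
g_1 = x^2 - 1/22x + 5/11y - 38/11, LT = x^2.
g_2 = xy + x, LT = xy.
g_3 = y^2 - 33/5y - 38/5, LT = y^2.
r = -4x - 8y, LT = x.

S(g_1,r): lcm = x^2. S = -2xy - 1/22x + 5/11y - 38/11.
  leading term xy: subtract (-2)·g_2 from -2xy - 1/22x + 5/11y - 38/11 → 43/22x + 5/11y - 38/11
  leading term x: subtract (-43/88)·r from 43/22x + 5/11y - 38/11 → -38/11y - 38/11
  leading term y: no divisor's leading term divides it; move -38/11y to the remainder.
  leading term 1: no divisor's leading term divides it; move -38/11 to the remainder.
  remainder -38/11y - 38/11 ≠ 0; add m_5 = -38/11y - 38/11 to the basis.

The other S-polynomials (S(g_1,g_2), S(g_1,g_3), S(g_2,g_3), S(g_2,r), S(g_3,r), S(g_1,m_5), S(g_2,m_5), S(g_3,m_5), S(r,m_5)) all reduce to 0 modulo the current basis, so we have a Gröbner basis.
Inter-reduce: drop elements whose leading term is divisible by another's, tail-reduce, and make monic.
Reduced Gröbner basis: {x - 2, y + 1}.
The reduced Gröbner basis of I + (p) is {x - 2, y + 1} ≠ {1}, a proper ideal, so the enlarged system stays consistent: p is independent of I, with normal form -4x - 8y.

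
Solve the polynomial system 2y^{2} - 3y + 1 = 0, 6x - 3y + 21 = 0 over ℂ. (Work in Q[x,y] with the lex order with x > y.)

{(-13/4, 1/2), (-3, 1)}

Compute a lex Gröbner basis by Buchberger's algorithm.
f_1 = 2y^{2} - 3y + 1, LT = y^{2}.
f_2 = 6x - 3y + 21, LT = x.

The S-polynomials (S(f_1,f_2)) all reduce to 0 modulo the current basis, so we have a Gröbner basis.
Inter-reduce: drop elements whose leading term is divisible by another's, tail-reduce, and make monic.
Reduced Gröbner basis: {x - \tfrac{1}{2}y + \tfrac{7}{2}, y^{2} - \tfrac{3}{2}y + \tfrac{1}{2}}.

The lex basis is triangular: the last element involves only y. Solving y^{2} - \tfrac{3}{2}y + \tfrac{1}{2} = 0 gives y ∈ {1/2, 1}; substituting each value into the earlier elements determines the remaining variables.
  y = 1/2: the earlier basis element becomes x + \tfrac{13}{4} = 0, giving x = -13/4 — point (-13/4, 1/2).
  y = 1: the earlier basis element becomes x + 3 = 0, giving x = -3 — point (-3, 1).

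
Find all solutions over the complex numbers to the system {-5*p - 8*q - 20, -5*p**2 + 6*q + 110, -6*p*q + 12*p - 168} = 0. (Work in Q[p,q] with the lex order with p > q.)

{(4, -5)}

Compute a lex Gröbner basis by Buchberger's algorithm.
f_1 = -5*p - 8*q - 20, LT = p.
f_2 = -5*p**2 + 6*q + 110, LT = p**2.
f_3 = -6*p*q + 12*p - 168, LT = p*q.

S(f_1,f_2): lcm = p**2. S = 8/5*p*q + 4*p + 6/5*q + 22.
  leading term p*q: subtract (-8/25*q)·f_1 from 8/5*p*q + 4*p + 6/5*q + 22 → 4*p - 64/25*q**2 - 26/5*q + 22
  leading term p: subtract (-4/5)·f_1 from 4*p - 64/25*q**2 - 26/5*q + 22 → -64/25*q**2 - 58/5*q + 6
  leading term q**2: no divisor's leading term divides it; move -64/25*q**2 to the remainder.
  leading term q: no divisor's leading term divides it; move -58/5*q to the remainder.
  leading term 1: no divisor's leading term divides it; move 6 to the remainder.
  remainder -64/25*q**2 - 58/5*q + 6 ≠ 0; add h_4 = -64/25*q**2 - 58/5*q + 6 to the basis.

S(f_1,f_3): lcm = p*q. S = 2*p + 8/5*q**2 + 4*q - 28.
  leading term p: subtract (-2/5)·f_1 from 2*p + 8/5*q**2 + 4*q - 28 → 8/5*q**2 + 4/5*q - 36
  leading term q**2: subtract (-5/8)·h_4 from 8/5*q**2 + 4/5*q - 36 → -129/20*q - 129/4
  leading term q: no divisor's leading term divides it; move -129/20*q to the remainder.
  leading term 1: no divisor's leading term divides it; move -129/4 to the remainder.
  remainder -129/20*q - 129/4 ≠ 0; add h_5 = -129/20*q - 129/4 to the basis.

The other S-polynomials (S(f_2,f_3), S(f_1,h_4), S(f_2,h_4), S(f_3,h_4), S(f_1,h_5), S(f_2,h_5), S(f_3,h_5), S(h_4,h_5)) all reduce to 0 modulo the current basis, so we have a Gröbner basis.
Inter-reduce: drop elements whose leading term is divisible by another's, tail-reduce, and make monic.
Reduced Gröbner basis: {p - 4, q + 5}.

A lex Gröbner basis eliminates variables successively. Here q + 5 depends only on q, with roots {-5}; lifting each root through the earlier basis elements recovers the full solutions.
  q = -5: the earlier basis element becomes p - 4 = 0, giving p = 4 — point (4, -5).
Substituting each solution back into the original system confirms all equations vanish.
This is the nonlinear analogue of row-reducing a linear system.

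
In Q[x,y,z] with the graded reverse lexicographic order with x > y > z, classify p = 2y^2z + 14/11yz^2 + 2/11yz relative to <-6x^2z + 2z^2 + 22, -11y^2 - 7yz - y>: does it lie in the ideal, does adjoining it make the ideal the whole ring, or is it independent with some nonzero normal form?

First compute the reduced Gröbner basis of I by Buchberger's algorithm.
f_1 = -6x^2z + 2z^2 + 22, LT = x^2z.
f_2 = -11y^2 - 7yz - y, LT = y^2.

S(f_1,f_2): leading monomials are coprime, so the S-polynomial reduces to 0 (Buchberger's first criterion).
Every S-polynomial of the final basis reduces to 0, so we have a Gröbner basis.
Inter-reduce: drop elements whose leading term is divisible by another's, tail-reduce, and make monic.
Reduced Gröbner basis: {x^2z - 1/3z^2 - 11/3, y^2 + 7/11yz + 1/11y}.
Label its elements g_1 = x^2z - 1/3z^2 - 11/3, g_2 = y^2 + 7/11yz + 1/11y.

Reduce p = 2y^2z + 14/11yz^2 + 2/11yz modulo G:
  leading term y^2z: subtract (2z)·g_2 from 2y^2z + 14/11yz^2 + 2/11yz → 0
  normal form = 0.
Since the normal form is 0, p ∈ I.

The remainder on division by a Gröbner basis is unique — it is the normal form.

2y^2z + 14/11yz^2 + 2/11yz lies in I (it reduces to 0).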